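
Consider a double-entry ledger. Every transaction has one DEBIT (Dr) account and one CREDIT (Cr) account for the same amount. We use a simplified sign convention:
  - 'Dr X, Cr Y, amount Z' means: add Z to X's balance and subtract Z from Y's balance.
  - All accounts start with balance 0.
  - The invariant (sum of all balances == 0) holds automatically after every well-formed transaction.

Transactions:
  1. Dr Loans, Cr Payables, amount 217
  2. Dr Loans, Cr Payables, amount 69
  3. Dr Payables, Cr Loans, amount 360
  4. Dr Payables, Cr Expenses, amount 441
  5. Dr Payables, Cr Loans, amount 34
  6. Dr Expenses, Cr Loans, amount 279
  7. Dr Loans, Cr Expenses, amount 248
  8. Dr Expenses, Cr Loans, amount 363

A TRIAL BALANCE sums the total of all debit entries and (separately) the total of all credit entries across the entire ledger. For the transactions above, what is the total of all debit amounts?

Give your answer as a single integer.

Txn 1: debit+=217
Txn 2: debit+=69
Txn 3: debit+=360
Txn 4: debit+=441
Txn 5: debit+=34
Txn 6: debit+=279
Txn 7: debit+=248
Txn 8: debit+=363
Total debits = 2011

Answer: 2011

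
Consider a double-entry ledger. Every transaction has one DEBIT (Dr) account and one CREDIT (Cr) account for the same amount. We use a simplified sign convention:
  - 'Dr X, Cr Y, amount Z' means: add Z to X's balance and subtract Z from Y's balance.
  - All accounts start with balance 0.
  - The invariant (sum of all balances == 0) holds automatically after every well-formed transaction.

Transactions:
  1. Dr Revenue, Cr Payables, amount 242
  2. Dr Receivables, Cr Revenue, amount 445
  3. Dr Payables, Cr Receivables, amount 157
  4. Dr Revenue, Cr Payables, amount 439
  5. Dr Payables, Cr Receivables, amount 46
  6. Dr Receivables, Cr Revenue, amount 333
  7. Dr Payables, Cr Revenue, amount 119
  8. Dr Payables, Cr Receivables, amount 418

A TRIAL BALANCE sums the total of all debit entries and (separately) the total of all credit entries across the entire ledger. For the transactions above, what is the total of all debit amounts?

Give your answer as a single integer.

Answer: 2199

Derivation:
Txn 1: debit+=242
Txn 2: debit+=445
Txn 3: debit+=157
Txn 4: debit+=439
Txn 5: debit+=46
Txn 6: debit+=333
Txn 7: debit+=119
Txn 8: debit+=418
Total debits = 2199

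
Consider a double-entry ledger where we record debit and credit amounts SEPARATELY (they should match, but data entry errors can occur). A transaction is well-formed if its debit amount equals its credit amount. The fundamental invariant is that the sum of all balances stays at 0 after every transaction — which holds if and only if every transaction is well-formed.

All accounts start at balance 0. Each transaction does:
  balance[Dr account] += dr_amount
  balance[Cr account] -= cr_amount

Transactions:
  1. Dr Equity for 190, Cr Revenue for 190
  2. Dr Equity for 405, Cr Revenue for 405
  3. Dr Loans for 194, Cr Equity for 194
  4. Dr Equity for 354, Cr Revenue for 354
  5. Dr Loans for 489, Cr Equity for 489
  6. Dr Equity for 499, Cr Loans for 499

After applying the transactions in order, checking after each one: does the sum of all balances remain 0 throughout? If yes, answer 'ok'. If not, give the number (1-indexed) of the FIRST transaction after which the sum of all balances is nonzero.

Answer: ok

Derivation:
After txn 1: dr=190 cr=190 sum_balances=0
After txn 2: dr=405 cr=405 sum_balances=0
After txn 3: dr=194 cr=194 sum_balances=0
After txn 4: dr=354 cr=354 sum_balances=0
After txn 5: dr=489 cr=489 sum_balances=0
After txn 6: dr=499 cr=499 sum_balances=0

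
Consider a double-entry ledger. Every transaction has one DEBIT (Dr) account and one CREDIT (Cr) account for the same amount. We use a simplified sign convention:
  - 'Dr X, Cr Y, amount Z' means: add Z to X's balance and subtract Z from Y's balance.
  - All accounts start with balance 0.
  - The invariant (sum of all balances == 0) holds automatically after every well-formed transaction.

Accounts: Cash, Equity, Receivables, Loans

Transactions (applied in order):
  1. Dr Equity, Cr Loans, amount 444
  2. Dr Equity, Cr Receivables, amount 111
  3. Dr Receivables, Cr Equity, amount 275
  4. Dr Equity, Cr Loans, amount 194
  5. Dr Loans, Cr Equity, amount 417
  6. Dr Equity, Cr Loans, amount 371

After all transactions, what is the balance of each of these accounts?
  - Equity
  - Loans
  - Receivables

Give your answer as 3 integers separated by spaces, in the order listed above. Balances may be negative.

After txn 1 (Dr Equity, Cr Loans, amount 444): Equity=444 Loans=-444
After txn 2 (Dr Equity, Cr Receivables, amount 111): Equity=555 Loans=-444 Receivables=-111
After txn 3 (Dr Receivables, Cr Equity, amount 275): Equity=280 Loans=-444 Receivables=164
After txn 4 (Dr Equity, Cr Loans, amount 194): Equity=474 Loans=-638 Receivables=164
After txn 5 (Dr Loans, Cr Equity, amount 417): Equity=57 Loans=-221 Receivables=164
After txn 6 (Dr Equity, Cr Loans, amount 371): Equity=428 Loans=-592 Receivables=164

Answer: 428 -592 164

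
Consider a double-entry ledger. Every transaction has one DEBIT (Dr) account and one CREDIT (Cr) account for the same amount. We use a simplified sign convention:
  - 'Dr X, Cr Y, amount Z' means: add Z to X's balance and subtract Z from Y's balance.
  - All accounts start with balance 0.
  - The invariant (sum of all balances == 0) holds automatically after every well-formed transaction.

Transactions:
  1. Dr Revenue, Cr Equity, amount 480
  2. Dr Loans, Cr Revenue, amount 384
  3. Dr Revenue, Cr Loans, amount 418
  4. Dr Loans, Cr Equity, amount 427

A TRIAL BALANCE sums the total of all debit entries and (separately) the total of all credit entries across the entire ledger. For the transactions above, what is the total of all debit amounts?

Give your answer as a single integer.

Answer: 1709

Derivation:
Txn 1: debit+=480
Txn 2: debit+=384
Txn 3: debit+=418
Txn 4: debit+=427
Total debits = 1709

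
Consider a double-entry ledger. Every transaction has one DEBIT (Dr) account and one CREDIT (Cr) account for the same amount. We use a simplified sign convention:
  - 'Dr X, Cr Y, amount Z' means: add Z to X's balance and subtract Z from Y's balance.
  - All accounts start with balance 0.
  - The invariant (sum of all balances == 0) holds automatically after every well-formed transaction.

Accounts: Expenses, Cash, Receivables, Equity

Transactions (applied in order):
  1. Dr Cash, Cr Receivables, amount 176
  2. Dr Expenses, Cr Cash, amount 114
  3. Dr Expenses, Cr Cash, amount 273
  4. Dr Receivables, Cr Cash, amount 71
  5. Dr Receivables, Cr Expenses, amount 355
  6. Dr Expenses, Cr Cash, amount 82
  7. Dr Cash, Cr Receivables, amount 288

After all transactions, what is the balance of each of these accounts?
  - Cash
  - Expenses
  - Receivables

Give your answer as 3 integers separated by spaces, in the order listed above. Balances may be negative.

Answer: -76 114 -38

Derivation:
After txn 1 (Dr Cash, Cr Receivables, amount 176): Cash=176 Receivables=-176
After txn 2 (Dr Expenses, Cr Cash, amount 114): Cash=62 Expenses=114 Receivables=-176
After txn 3 (Dr Expenses, Cr Cash, amount 273): Cash=-211 Expenses=387 Receivables=-176
After txn 4 (Dr Receivables, Cr Cash, amount 71): Cash=-282 Expenses=387 Receivables=-105
After txn 5 (Dr Receivables, Cr Expenses, amount 355): Cash=-282 Expenses=32 Receivables=250
After txn 6 (Dr Expenses, Cr Cash, amount 82): Cash=-364 Expenses=114 Receivables=250
After txn 7 (Dr Cash, Cr Receivables, amount 288): Cash=-76 Expenses=114 Receivables=-38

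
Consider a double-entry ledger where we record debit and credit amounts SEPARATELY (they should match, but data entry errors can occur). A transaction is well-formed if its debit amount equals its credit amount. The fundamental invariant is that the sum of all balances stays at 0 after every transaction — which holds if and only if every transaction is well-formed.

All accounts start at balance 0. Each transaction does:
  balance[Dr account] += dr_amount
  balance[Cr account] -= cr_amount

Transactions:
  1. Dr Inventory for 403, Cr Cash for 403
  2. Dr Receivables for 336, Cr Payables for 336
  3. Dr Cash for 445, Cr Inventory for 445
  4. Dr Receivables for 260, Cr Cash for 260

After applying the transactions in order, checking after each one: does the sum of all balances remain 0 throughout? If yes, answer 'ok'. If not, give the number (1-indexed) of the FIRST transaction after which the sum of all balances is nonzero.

After txn 1: dr=403 cr=403 sum_balances=0
After txn 2: dr=336 cr=336 sum_balances=0
After txn 3: dr=445 cr=445 sum_balances=0
After txn 4: dr=260 cr=260 sum_balances=0

Answer: ok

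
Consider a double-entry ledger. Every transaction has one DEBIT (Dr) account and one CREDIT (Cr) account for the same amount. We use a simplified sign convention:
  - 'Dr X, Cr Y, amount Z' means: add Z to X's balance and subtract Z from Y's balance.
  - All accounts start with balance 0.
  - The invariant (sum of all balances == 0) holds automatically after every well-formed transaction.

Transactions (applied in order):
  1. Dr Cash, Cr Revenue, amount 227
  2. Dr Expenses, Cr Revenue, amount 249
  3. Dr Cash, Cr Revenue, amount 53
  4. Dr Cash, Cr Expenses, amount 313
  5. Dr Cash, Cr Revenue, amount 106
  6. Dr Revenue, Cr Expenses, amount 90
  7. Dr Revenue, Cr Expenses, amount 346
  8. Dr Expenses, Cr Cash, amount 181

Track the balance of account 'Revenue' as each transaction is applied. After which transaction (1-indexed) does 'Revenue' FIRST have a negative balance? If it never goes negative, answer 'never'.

After txn 1: Revenue=-227

Answer: 1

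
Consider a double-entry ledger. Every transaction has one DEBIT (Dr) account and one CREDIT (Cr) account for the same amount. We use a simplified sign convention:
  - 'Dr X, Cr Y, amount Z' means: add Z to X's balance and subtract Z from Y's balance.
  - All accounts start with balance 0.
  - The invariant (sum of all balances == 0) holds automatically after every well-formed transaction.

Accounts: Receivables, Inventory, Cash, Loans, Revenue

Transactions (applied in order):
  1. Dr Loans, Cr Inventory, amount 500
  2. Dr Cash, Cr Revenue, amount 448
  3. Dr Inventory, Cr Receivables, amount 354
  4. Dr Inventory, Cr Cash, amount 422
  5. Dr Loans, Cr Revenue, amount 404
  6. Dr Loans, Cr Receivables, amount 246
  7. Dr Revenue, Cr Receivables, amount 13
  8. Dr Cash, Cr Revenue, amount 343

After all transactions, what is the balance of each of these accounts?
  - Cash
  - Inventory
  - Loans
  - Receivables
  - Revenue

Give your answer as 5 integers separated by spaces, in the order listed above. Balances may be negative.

Answer: 369 276 1150 -613 -1182

Derivation:
After txn 1 (Dr Loans, Cr Inventory, amount 500): Inventory=-500 Loans=500
After txn 2 (Dr Cash, Cr Revenue, amount 448): Cash=448 Inventory=-500 Loans=500 Revenue=-448
After txn 3 (Dr Inventory, Cr Receivables, amount 354): Cash=448 Inventory=-146 Loans=500 Receivables=-354 Revenue=-448
After txn 4 (Dr Inventory, Cr Cash, amount 422): Cash=26 Inventory=276 Loans=500 Receivables=-354 Revenue=-448
After txn 5 (Dr Loans, Cr Revenue, amount 404): Cash=26 Inventory=276 Loans=904 Receivables=-354 Revenue=-852
After txn 6 (Dr Loans, Cr Receivables, amount 246): Cash=26 Inventory=276 Loans=1150 Receivables=-600 Revenue=-852
After txn 7 (Dr Revenue, Cr Receivables, amount 13): Cash=26 Inventory=276 Loans=1150 Receivables=-613 Revenue=-839
After txn 8 (Dr Cash, Cr Revenue, amount 343): Cash=369 Inventory=276 Loans=1150 Receivables=-613 Revenue=-1182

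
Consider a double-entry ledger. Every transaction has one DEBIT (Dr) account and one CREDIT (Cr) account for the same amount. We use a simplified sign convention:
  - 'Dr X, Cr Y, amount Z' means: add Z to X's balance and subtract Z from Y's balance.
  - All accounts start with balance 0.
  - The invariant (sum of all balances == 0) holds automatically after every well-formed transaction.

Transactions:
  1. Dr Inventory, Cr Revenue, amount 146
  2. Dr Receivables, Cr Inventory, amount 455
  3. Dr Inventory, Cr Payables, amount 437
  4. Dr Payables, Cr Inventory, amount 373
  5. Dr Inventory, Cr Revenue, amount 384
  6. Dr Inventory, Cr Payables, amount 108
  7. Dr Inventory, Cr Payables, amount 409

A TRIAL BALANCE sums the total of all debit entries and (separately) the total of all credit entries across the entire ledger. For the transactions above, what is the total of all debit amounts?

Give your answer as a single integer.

Answer: 2312

Derivation:
Txn 1: debit+=146
Txn 2: debit+=455
Txn 3: debit+=437
Txn 4: debit+=373
Txn 5: debit+=384
Txn 6: debit+=108
Txn 7: debit+=409
Total debits = 2312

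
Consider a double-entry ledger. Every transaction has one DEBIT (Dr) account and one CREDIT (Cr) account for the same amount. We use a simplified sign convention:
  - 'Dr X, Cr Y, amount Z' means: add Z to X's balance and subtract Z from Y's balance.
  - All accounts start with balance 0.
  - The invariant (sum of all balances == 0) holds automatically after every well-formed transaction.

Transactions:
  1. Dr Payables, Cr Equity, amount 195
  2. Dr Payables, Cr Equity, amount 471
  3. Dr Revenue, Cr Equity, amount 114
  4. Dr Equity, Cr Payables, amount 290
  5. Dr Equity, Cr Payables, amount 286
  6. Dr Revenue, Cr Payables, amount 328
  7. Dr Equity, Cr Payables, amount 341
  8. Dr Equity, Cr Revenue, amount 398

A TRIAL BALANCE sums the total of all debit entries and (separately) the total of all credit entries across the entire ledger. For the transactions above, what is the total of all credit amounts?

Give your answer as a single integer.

Txn 1: credit+=195
Txn 2: credit+=471
Txn 3: credit+=114
Txn 4: credit+=290
Txn 5: credit+=286
Txn 6: credit+=328
Txn 7: credit+=341
Txn 8: credit+=398
Total credits = 2423

Answer: 2423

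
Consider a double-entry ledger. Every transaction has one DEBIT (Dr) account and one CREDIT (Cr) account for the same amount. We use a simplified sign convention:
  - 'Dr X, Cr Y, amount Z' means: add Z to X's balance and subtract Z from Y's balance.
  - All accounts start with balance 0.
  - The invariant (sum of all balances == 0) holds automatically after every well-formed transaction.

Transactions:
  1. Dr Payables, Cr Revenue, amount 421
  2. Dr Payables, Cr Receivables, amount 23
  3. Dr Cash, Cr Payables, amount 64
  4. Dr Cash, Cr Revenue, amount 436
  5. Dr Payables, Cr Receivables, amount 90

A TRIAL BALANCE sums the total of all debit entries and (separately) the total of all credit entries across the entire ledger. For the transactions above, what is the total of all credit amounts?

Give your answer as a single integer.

Answer: 1034

Derivation:
Txn 1: credit+=421
Txn 2: credit+=23
Txn 3: credit+=64
Txn 4: credit+=436
Txn 5: credit+=90
Total credits = 1034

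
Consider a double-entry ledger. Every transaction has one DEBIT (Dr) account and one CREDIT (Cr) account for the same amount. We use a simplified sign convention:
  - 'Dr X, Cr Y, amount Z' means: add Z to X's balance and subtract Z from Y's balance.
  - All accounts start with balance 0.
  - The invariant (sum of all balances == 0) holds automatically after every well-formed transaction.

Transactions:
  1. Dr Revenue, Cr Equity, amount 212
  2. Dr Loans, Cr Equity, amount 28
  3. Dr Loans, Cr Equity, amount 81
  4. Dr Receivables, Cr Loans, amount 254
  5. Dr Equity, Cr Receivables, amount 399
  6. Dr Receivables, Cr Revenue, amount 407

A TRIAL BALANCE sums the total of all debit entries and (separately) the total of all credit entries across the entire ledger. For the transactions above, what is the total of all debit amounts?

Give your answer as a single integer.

Answer: 1381

Derivation:
Txn 1: debit+=212
Txn 2: debit+=28
Txn 3: debit+=81
Txn 4: debit+=254
Txn 5: debit+=399
Txn 6: debit+=407
Total debits = 1381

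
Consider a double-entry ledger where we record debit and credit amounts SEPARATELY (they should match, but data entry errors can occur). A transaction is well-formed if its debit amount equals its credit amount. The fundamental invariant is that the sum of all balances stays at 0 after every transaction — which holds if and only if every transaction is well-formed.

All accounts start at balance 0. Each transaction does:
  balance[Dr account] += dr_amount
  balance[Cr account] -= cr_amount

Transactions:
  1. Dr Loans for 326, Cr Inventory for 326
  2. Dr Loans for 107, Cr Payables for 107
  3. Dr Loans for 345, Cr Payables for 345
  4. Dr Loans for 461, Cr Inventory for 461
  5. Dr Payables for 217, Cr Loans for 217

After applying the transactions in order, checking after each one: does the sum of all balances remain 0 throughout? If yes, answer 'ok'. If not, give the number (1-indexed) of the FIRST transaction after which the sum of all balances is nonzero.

Answer: ok

Derivation:
After txn 1: dr=326 cr=326 sum_balances=0
After txn 2: dr=107 cr=107 sum_balances=0
After txn 3: dr=345 cr=345 sum_balances=0
After txn 4: dr=461 cr=461 sum_balances=0
After txn 5: dr=217 cr=217 sum_balances=0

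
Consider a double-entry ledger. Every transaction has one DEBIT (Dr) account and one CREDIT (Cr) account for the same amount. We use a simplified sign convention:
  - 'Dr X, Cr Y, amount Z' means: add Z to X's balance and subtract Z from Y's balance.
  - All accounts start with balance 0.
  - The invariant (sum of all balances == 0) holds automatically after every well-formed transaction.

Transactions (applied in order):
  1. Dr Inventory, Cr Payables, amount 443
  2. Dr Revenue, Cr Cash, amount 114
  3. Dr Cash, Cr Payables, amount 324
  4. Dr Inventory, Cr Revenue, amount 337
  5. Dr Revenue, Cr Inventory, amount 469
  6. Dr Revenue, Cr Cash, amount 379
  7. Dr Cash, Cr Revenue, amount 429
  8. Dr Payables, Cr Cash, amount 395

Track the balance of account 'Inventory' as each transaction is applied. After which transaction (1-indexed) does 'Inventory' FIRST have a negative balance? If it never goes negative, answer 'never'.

After txn 1: Inventory=443
After txn 2: Inventory=443
After txn 3: Inventory=443
After txn 4: Inventory=780
After txn 5: Inventory=311
After txn 6: Inventory=311
After txn 7: Inventory=311
After txn 8: Inventory=311

Answer: never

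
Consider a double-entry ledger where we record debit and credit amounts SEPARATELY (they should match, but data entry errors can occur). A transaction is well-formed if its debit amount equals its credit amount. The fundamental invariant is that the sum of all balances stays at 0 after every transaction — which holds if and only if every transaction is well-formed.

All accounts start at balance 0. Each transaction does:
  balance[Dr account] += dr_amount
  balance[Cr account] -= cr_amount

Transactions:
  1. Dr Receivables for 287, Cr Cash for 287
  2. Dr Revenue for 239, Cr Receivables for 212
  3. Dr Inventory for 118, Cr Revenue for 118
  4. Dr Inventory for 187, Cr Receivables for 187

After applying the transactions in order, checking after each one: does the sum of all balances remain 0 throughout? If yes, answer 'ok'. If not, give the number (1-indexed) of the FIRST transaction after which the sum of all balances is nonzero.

Answer: 2

Derivation:
After txn 1: dr=287 cr=287 sum_balances=0
After txn 2: dr=239 cr=212 sum_balances=27
After txn 3: dr=118 cr=118 sum_balances=27
After txn 4: dr=187 cr=187 sum_balances=27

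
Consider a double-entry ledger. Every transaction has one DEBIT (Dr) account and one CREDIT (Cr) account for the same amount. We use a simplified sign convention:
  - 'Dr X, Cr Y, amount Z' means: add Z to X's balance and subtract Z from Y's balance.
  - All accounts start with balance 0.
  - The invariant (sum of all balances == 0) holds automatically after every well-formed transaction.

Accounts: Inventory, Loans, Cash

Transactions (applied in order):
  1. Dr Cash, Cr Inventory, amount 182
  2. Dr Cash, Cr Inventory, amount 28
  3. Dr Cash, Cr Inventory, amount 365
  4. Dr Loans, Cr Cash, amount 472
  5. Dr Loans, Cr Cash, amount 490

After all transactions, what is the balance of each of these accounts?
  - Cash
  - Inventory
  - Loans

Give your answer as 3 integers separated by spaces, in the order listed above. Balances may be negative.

Answer: -387 -575 962

Derivation:
After txn 1 (Dr Cash, Cr Inventory, amount 182): Cash=182 Inventory=-182
After txn 2 (Dr Cash, Cr Inventory, amount 28): Cash=210 Inventory=-210
After txn 3 (Dr Cash, Cr Inventory, amount 365): Cash=575 Inventory=-575
After txn 4 (Dr Loans, Cr Cash, amount 472): Cash=103 Inventory=-575 Loans=472
After txn 5 (Dr Loans, Cr Cash, amount 490): Cash=-387 Inventory=-575 Loans=962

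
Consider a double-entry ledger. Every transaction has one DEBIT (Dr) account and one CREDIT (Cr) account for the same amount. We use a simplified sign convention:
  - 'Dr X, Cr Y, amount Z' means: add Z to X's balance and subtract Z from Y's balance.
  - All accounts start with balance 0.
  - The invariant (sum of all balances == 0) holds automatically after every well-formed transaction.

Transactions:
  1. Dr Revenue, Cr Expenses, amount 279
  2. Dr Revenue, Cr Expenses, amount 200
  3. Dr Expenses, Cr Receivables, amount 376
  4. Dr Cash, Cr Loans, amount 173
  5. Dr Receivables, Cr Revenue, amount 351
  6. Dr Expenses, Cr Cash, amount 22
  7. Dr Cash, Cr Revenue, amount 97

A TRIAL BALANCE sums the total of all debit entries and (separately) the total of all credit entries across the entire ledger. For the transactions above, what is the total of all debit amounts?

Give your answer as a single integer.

Txn 1: debit+=279
Txn 2: debit+=200
Txn 3: debit+=376
Txn 4: debit+=173
Txn 5: debit+=351
Txn 6: debit+=22
Txn 7: debit+=97
Total debits = 1498

Answer: 1498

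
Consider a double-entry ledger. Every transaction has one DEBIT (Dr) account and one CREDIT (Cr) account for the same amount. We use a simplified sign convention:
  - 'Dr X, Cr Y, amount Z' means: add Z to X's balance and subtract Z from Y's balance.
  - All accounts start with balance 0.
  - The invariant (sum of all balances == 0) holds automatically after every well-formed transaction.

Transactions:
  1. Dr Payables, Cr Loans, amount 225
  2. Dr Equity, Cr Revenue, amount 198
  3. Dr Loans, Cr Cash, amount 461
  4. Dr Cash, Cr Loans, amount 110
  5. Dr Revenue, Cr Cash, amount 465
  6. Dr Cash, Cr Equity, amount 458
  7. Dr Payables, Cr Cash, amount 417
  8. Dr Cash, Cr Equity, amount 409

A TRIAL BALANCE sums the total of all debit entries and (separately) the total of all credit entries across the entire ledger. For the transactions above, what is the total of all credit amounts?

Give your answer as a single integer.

Txn 1: credit+=225
Txn 2: credit+=198
Txn 3: credit+=461
Txn 4: credit+=110
Txn 5: credit+=465
Txn 6: credit+=458
Txn 7: credit+=417
Txn 8: credit+=409
Total credits = 2743

Answer: 2743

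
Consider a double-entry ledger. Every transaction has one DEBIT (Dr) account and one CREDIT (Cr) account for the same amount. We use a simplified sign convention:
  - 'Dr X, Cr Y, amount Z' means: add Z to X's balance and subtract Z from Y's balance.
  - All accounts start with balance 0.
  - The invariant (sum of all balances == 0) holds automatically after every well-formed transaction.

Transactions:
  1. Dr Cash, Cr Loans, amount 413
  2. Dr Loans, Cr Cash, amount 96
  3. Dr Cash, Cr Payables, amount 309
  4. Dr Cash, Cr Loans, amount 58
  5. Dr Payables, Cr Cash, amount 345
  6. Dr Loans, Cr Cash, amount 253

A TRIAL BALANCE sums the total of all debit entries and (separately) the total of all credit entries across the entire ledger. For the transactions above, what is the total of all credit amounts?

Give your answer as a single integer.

Txn 1: credit+=413
Txn 2: credit+=96
Txn 3: credit+=309
Txn 4: credit+=58
Txn 5: credit+=345
Txn 6: credit+=253
Total credits = 1474

Answer: 1474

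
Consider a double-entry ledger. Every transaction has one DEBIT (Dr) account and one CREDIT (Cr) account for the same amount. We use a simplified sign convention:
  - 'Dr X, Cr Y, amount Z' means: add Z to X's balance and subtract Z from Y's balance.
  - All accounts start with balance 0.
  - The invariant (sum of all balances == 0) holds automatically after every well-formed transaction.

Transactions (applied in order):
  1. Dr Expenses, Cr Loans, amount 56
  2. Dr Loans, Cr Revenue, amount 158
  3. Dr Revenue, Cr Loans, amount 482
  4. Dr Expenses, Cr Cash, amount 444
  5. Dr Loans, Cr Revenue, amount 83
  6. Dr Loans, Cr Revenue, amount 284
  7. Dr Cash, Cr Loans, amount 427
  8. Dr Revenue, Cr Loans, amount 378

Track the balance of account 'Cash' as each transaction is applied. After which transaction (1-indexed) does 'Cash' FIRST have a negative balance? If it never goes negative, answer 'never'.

After txn 1: Cash=0
After txn 2: Cash=0
After txn 3: Cash=0
After txn 4: Cash=-444

Answer: 4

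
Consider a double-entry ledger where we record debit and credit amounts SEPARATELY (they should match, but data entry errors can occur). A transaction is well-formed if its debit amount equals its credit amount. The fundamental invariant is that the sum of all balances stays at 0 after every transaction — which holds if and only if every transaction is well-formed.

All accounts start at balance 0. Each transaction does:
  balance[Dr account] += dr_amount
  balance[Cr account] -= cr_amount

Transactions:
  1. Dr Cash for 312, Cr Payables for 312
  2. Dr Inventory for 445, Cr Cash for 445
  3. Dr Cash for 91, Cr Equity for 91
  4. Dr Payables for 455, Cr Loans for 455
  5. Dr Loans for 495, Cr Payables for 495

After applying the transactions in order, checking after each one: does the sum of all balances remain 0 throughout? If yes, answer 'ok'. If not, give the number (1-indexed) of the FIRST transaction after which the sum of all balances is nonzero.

After txn 1: dr=312 cr=312 sum_balances=0
After txn 2: dr=445 cr=445 sum_balances=0
After txn 3: dr=91 cr=91 sum_balances=0
After txn 4: dr=455 cr=455 sum_balances=0
After txn 5: dr=495 cr=495 sum_balances=0

Answer: ok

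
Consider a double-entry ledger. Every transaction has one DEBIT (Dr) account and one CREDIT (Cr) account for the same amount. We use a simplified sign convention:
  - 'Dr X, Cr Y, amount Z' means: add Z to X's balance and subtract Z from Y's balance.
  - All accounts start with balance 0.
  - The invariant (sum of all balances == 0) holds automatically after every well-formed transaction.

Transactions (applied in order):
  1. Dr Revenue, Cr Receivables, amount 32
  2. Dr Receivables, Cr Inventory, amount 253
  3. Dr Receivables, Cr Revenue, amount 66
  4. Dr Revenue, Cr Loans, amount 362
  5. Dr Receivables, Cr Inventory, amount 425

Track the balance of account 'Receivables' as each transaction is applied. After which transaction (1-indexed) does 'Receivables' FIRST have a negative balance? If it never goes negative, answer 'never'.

Answer: 1

Derivation:
After txn 1: Receivables=-32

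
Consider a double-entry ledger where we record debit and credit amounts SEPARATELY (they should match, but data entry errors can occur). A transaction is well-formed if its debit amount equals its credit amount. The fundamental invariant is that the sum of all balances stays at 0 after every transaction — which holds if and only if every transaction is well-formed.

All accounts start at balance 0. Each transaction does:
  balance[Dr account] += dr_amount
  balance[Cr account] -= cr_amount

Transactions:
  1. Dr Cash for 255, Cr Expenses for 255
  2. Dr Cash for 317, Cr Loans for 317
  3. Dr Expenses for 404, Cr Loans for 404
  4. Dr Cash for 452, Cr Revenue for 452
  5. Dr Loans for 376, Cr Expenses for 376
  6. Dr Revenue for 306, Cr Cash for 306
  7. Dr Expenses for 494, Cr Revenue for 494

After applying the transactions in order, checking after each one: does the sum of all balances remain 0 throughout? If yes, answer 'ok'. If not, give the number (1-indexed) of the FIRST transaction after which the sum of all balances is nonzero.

Answer: ok

Derivation:
After txn 1: dr=255 cr=255 sum_balances=0
After txn 2: dr=317 cr=317 sum_balances=0
After txn 3: dr=404 cr=404 sum_balances=0
After txn 4: dr=452 cr=452 sum_balances=0
After txn 5: dr=376 cr=376 sum_balances=0
After txn 6: dr=306 cr=306 sum_balances=0
After txn 7: dr=494 cr=494 sum_balances=0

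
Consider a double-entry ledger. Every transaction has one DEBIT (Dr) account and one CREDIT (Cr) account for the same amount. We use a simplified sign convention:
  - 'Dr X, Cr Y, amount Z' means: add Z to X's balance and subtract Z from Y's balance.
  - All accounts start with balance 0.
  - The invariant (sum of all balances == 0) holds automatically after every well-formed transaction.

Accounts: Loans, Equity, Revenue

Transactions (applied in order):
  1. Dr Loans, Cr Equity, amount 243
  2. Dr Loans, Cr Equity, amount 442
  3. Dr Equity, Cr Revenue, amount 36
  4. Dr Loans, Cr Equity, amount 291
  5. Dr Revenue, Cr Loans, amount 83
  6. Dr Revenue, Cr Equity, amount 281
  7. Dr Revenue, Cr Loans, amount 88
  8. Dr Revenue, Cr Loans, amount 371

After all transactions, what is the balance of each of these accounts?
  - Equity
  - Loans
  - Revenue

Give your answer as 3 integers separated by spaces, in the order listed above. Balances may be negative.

Answer: -1221 434 787

Derivation:
After txn 1 (Dr Loans, Cr Equity, amount 243): Equity=-243 Loans=243
After txn 2 (Dr Loans, Cr Equity, amount 442): Equity=-685 Loans=685
After txn 3 (Dr Equity, Cr Revenue, amount 36): Equity=-649 Loans=685 Revenue=-36
After txn 4 (Dr Loans, Cr Equity, amount 291): Equity=-940 Loans=976 Revenue=-36
After txn 5 (Dr Revenue, Cr Loans, amount 83): Equity=-940 Loans=893 Revenue=47
After txn 6 (Dr Revenue, Cr Equity, amount 281): Equity=-1221 Loans=893 Revenue=328
After txn 7 (Dr Revenue, Cr Loans, amount 88): Equity=-1221 Loans=805 Revenue=416
After txn 8 (Dr Revenue, Cr Loans, amount 371): Equity=-1221 Loans=434 Revenue=787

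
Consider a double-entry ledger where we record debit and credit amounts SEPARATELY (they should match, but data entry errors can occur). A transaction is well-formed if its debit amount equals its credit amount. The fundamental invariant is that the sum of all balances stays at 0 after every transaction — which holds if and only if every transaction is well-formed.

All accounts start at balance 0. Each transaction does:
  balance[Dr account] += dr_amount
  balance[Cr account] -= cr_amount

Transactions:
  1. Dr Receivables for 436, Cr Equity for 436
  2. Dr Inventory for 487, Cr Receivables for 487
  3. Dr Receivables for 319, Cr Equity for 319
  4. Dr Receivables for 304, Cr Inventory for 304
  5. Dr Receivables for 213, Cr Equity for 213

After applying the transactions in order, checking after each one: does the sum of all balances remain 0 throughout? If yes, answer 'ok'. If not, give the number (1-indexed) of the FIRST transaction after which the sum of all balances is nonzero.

After txn 1: dr=436 cr=436 sum_balances=0
After txn 2: dr=487 cr=487 sum_balances=0
After txn 3: dr=319 cr=319 sum_balances=0
After txn 4: dr=304 cr=304 sum_balances=0
After txn 5: dr=213 cr=213 sum_balances=0

Answer: ok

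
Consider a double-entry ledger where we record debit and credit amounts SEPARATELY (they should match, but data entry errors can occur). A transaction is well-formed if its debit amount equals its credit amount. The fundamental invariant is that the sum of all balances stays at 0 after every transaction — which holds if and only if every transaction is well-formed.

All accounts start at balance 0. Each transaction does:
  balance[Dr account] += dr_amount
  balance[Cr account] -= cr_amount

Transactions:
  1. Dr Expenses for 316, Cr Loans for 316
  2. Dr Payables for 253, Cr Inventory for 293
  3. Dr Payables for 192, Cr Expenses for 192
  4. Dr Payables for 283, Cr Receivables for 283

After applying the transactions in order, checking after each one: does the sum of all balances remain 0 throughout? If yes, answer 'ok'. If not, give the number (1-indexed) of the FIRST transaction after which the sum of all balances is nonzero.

Answer: 2

Derivation:
After txn 1: dr=316 cr=316 sum_balances=0
After txn 2: dr=253 cr=293 sum_balances=-40
After txn 3: dr=192 cr=192 sum_balances=-40
After txn 4: dr=283 cr=283 sum_balances=-40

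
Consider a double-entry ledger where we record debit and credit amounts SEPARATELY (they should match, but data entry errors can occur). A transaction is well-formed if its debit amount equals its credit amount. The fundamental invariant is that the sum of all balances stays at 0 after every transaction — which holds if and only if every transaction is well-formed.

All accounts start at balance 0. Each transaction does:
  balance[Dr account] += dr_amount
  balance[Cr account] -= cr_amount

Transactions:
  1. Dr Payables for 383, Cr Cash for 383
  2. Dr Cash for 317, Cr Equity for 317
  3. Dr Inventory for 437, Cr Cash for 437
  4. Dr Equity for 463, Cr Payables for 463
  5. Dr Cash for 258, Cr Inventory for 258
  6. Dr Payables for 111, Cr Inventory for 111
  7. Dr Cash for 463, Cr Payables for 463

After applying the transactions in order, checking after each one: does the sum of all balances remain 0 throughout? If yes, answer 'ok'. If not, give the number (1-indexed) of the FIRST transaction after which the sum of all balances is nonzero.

After txn 1: dr=383 cr=383 sum_balances=0
After txn 2: dr=317 cr=317 sum_balances=0
After txn 3: dr=437 cr=437 sum_balances=0
After txn 4: dr=463 cr=463 sum_balances=0
After txn 5: dr=258 cr=258 sum_balances=0
After txn 6: dr=111 cr=111 sum_balances=0
After txn 7: dr=463 cr=463 sum_balances=0

Answer: ok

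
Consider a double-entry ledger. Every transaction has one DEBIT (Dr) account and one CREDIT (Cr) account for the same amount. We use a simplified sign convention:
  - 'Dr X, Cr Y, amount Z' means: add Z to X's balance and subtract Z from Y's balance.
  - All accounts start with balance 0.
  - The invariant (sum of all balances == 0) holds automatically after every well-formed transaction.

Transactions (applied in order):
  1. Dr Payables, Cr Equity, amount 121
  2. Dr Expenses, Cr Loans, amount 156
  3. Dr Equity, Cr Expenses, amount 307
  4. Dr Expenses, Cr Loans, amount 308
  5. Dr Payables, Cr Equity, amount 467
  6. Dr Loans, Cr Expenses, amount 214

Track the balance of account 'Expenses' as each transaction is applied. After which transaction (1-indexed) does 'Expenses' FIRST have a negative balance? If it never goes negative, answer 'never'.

After txn 1: Expenses=0
After txn 2: Expenses=156
After txn 3: Expenses=-151

Answer: 3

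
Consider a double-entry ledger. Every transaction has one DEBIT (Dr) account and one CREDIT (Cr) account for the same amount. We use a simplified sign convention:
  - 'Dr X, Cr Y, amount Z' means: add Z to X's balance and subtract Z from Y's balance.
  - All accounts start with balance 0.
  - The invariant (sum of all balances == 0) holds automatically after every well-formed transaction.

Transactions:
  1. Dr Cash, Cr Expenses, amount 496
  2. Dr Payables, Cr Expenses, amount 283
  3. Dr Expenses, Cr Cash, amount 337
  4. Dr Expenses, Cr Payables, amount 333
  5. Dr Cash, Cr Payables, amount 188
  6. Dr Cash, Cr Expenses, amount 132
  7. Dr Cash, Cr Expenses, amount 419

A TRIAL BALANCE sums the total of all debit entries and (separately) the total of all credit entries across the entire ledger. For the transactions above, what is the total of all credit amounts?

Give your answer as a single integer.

Answer: 2188

Derivation:
Txn 1: credit+=496
Txn 2: credit+=283
Txn 3: credit+=337
Txn 4: credit+=333
Txn 5: credit+=188
Txn 6: credit+=132
Txn 7: credit+=419
Total credits = 2188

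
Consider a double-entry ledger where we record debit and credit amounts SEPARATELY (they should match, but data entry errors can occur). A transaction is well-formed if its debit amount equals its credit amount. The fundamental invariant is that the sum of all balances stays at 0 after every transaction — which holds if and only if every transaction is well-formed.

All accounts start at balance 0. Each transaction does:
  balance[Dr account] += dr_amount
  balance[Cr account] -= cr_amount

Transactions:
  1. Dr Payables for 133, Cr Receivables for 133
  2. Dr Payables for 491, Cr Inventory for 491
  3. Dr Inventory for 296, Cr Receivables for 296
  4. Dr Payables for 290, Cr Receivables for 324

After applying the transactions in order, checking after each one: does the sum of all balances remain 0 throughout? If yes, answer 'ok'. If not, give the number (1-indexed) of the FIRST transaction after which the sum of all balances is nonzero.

Answer: 4

Derivation:
After txn 1: dr=133 cr=133 sum_balances=0
After txn 2: dr=491 cr=491 sum_balances=0
After txn 3: dr=296 cr=296 sum_balances=0
After txn 4: dr=290 cr=324 sum_balances=-34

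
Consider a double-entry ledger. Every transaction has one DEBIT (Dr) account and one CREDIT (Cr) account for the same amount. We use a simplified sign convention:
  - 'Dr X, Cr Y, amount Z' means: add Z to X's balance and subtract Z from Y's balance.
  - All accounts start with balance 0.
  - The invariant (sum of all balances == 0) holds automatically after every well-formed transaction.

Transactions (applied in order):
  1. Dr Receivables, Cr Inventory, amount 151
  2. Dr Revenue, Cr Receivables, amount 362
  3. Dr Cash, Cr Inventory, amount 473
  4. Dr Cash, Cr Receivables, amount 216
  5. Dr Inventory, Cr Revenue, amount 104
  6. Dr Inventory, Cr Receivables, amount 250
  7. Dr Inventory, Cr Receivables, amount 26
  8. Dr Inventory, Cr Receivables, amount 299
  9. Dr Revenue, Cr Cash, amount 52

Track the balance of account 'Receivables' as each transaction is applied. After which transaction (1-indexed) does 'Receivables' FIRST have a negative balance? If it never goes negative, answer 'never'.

After txn 1: Receivables=151
After txn 2: Receivables=-211

Answer: 2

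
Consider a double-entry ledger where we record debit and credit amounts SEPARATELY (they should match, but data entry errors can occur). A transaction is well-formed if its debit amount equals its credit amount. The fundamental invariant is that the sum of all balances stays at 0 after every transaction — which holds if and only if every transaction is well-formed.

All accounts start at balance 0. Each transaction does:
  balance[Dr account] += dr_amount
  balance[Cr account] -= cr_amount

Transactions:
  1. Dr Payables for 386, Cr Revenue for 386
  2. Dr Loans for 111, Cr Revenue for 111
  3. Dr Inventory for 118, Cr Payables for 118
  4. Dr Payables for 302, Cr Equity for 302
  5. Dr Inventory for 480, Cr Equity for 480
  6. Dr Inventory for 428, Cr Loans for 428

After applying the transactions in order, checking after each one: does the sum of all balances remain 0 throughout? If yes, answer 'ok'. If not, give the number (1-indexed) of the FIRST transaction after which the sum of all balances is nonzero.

After txn 1: dr=386 cr=386 sum_balances=0
After txn 2: dr=111 cr=111 sum_balances=0
After txn 3: dr=118 cr=118 sum_balances=0
After txn 4: dr=302 cr=302 sum_balances=0
After txn 5: dr=480 cr=480 sum_balances=0
After txn 6: dr=428 cr=428 sum_balances=0

Answer: ok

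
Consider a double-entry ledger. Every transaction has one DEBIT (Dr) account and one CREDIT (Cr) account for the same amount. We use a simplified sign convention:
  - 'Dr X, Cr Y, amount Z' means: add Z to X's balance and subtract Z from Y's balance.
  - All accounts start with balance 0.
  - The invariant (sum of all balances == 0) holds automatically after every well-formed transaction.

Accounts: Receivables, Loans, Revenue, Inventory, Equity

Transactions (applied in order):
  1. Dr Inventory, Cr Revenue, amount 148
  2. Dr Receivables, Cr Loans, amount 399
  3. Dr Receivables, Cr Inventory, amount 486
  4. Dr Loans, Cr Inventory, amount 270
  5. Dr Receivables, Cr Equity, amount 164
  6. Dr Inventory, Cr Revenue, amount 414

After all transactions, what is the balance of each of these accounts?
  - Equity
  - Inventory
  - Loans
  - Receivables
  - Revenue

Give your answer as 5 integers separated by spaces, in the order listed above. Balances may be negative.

After txn 1 (Dr Inventory, Cr Revenue, amount 148): Inventory=148 Revenue=-148
After txn 2 (Dr Receivables, Cr Loans, amount 399): Inventory=148 Loans=-399 Receivables=399 Revenue=-148
After txn 3 (Dr Receivables, Cr Inventory, amount 486): Inventory=-338 Loans=-399 Receivables=885 Revenue=-148
After txn 4 (Dr Loans, Cr Inventory, amount 270): Inventory=-608 Loans=-129 Receivables=885 Revenue=-148
After txn 5 (Dr Receivables, Cr Equity, amount 164): Equity=-164 Inventory=-608 Loans=-129 Receivables=1049 Revenue=-148
After txn 6 (Dr Inventory, Cr Revenue, amount 414): Equity=-164 Inventory=-194 Loans=-129 Receivables=1049 Revenue=-562

Answer: -164 -194 -129 1049 -562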